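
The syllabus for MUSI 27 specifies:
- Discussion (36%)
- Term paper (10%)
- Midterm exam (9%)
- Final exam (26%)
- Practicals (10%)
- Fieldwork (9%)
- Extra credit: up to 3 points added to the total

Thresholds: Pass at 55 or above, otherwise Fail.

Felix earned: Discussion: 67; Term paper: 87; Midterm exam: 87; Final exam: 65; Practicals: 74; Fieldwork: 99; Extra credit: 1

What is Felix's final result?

Pass

Weighted total:
  Discussion 67 × 0.36 = 24.12
  Term paper 87 × 0.1 = 8.7
  Midterm exam 87 × 0.09 = 7.83
  Final exam 65 × 0.26 = 16.9
  Practicals 74 × 0.1 = 7.4
  Fieldwork 99 × 0.09 = 8.91
Sum = 73.86
Extra credit: 73.86 + 1 = 74.86
74.86 ≥ 55 → Pass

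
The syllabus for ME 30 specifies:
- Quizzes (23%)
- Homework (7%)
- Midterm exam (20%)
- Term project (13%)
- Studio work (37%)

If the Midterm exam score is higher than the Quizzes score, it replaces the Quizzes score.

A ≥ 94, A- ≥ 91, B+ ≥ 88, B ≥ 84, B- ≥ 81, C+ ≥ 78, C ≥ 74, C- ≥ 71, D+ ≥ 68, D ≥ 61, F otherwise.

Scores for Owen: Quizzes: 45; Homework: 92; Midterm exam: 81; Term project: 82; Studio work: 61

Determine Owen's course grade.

Midterm exam (81) > Quizzes (45), so Quizzes counts as 81.
Weighted total:
  Quizzes 81 × 0.23 = 18.63
  Homework 92 × 0.07 = 6.44
  Midterm exam 81 × 0.2 = 16.2
  Term project 82 × 0.13 = 10.66
  Studio work 61 × 0.37 = 22.57
Sum = 74.5
74.5 is ≥ 74 and < 78 → C

C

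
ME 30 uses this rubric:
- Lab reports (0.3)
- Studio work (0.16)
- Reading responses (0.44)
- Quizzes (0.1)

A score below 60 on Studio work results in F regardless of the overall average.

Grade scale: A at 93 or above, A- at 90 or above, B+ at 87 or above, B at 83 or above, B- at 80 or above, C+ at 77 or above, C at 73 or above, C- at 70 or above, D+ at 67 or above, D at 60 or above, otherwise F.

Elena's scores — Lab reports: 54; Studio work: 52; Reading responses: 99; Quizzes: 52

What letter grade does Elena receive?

F

Studio work score 52 < 60: minimum not met.
Weighted total:
  Lab reports 54 × 0.3 = 16.2
  Studio work 52 × 0.16 = 8.32
  Reading responses 99 × 0.44 = 43.56
  Quizzes 52 × 0.1 = 5.2
Sum = 73.28
Because the Studio work minimum was not met, the result is F.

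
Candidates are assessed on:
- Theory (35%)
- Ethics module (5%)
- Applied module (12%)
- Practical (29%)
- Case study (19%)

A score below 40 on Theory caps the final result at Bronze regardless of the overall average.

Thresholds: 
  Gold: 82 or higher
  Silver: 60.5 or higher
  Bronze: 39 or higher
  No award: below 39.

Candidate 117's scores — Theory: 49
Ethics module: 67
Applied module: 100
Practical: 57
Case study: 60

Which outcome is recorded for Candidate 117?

Theory score 49 ≥ 40: minimum met.
Weighted total:
  Theory 49 × 0.35 = 17.15
  Ethics module 67 × 0.05 = 3.35
  Applied module 100 × 0.12 = 12
  Practical 57 × 0.29 = 16.53
  Case study 60 × 0.19 = 11.4
Sum = 60.43
60.43 is ≥ 39 and < 60.5 → Bronze

Bronze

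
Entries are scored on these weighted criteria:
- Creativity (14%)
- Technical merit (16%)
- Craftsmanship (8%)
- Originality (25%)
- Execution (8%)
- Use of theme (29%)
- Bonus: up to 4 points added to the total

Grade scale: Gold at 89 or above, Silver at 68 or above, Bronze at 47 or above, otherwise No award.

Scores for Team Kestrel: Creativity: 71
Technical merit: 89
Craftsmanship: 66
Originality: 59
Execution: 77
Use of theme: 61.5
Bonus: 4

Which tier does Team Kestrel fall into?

Silver

Weighted total:
  Creativity 71 × 0.14 = 9.94
  Technical merit 89 × 0.16 = 14.24
  Craftsmanship 66 × 0.08 = 5.28
  Originality 59 × 0.25 = 14.75
  Execution 77 × 0.08 = 6.16
  Use of theme 61.5 × 0.29 = 17.835
Sum = 68.205
Bonus: 68.205 + 4 = 72.205
72.205 is ≥ 68 and < 89 → Silver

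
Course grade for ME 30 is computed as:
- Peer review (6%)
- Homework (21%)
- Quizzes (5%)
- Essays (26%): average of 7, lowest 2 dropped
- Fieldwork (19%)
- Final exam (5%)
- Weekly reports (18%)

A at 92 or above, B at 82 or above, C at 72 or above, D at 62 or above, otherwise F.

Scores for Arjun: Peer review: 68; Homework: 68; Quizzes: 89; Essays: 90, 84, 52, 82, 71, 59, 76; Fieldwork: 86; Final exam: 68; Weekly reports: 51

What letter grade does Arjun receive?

Essays: drop 52, 59 → average of remaining 5 = 403/5 = 80.6
Weighted total:
  Peer review 68 × 0.06 = 4.08
  Homework 68 × 0.21 = 14.28
  Quizzes 89 × 0.05 = 4.45
  Essays 80.6 × 0.26 = 20.956
  Fieldwork 86 × 0.19 = 16.34
  Final exam 68 × 0.05 = 3.4
  Weekly reports 51 × 0.18 = 9.18
Sum = 72.686
72.686 is ≥ 72 and < 82 → C

C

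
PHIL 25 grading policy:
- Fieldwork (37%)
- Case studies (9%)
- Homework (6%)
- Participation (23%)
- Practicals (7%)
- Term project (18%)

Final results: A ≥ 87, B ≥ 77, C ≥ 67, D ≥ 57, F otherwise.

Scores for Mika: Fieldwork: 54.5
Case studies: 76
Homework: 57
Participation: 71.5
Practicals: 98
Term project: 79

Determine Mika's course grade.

C

Weighted total:
  Fieldwork 54.5 × 0.37 = 20.165
  Case studies 76 × 0.09 = 6.84
  Homework 57 × 0.06 = 3.42
  Participation 71.5 × 0.23 = 16.445
  Practicals 98 × 0.07 = 6.86
  Term project 79 × 0.18 = 14.22
Sum = 67.95
67.95 is ≥ 67 and < 77 → C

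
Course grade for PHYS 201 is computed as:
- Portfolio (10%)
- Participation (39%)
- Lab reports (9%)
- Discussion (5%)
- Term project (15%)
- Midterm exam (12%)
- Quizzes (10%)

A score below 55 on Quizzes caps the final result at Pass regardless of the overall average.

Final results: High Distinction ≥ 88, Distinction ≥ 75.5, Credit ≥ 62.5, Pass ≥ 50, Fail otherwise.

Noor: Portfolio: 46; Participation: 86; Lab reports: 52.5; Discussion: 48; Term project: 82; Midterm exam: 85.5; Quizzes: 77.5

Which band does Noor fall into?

Quizzes score 77.5 ≥ 55: minimum met.
Weighted total:
  Portfolio 46 × 0.1 = 4.6
  Participation 86 × 0.39 = 33.54
  Lab reports 52.5 × 0.09 = 4.725
  Discussion 48 × 0.05 = 2.4
  Term project 82 × 0.15 = 12.3
  Midterm exam 85.5 × 0.12 = 10.26
  Quizzes 77.5 × 0.1 = 7.75
Sum = 75.575
75.575 is ≥ 75.5 and < 88 → Distinction

Distinction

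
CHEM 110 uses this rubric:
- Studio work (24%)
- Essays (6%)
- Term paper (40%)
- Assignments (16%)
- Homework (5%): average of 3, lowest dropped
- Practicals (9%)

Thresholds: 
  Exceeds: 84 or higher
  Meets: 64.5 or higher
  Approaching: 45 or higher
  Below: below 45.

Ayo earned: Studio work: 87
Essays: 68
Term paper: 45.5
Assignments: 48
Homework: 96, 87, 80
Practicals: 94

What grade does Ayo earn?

Homework: drop 80 → average of remaining 2 = 183/2 = 91.5
Weighted total:
  Studio work 87 × 0.24 = 20.88
  Essays 68 × 0.06 = 4.08
  Term paper 45.5 × 0.4 = 18.2
  Assignments 48 × 0.16 = 7.68
  Homework 91.5 × 0.05 = 4.575
  Practicals 94 × 0.09 = 8.46
Sum = 63.875
63.875 is ≥ 45 and < 64.5 → Approaching

Approaching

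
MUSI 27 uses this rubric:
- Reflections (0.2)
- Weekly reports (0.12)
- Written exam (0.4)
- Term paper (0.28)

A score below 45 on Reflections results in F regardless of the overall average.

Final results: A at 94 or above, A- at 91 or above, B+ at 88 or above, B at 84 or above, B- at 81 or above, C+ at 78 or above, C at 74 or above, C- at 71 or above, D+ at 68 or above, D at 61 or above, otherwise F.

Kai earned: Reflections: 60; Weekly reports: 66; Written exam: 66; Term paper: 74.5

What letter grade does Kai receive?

Reflections score 60 ≥ 45: minimum met.
Weighted total:
  Reflections 60 × 0.2 = 12
  Weekly reports 66 × 0.12 = 7.92
  Written exam 66 × 0.4 = 26.4
  Term paper 74.5 × 0.28 = 20.86
Sum = 67.18
67.18 is ≥ 61 and < 68 → D

D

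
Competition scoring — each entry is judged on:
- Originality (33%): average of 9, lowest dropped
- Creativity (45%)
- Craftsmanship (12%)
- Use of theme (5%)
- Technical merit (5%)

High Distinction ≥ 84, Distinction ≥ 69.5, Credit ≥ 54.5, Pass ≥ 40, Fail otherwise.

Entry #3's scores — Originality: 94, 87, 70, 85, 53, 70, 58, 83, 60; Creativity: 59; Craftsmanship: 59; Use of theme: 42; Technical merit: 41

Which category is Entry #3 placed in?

Credit

Originality: drop 53 → average of remaining 8 = 607/8 = 75.875
Weighted total:
  Originality 75.875 × 0.33 = 25.03875
  Creativity 59 × 0.45 = 26.55
  Craftsmanship 59 × 0.12 = 7.08
  Use of theme 42 × 0.05 = 2.1
  Technical merit 41 × 0.05 = 2.05
Sum = 62.81875
62.81875 is ≥ 54.5 and < 69.5 → Credit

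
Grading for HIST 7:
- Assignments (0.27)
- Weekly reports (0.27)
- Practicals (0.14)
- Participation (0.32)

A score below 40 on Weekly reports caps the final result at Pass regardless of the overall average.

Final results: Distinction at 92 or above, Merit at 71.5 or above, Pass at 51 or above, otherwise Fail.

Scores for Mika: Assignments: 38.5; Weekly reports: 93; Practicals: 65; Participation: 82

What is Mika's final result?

Weekly reports score 93 ≥ 40: minimum met.
Weighted total:
  Assignments 38.5 × 0.27 = 10.395
  Weekly reports 93 × 0.27 = 25.11
  Practicals 65 × 0.14 = 9.1
  Participation 82 × 0.32 = 26.24
Sum = 70.845
70.845 is ≥ 51 and < 71.5 → Pass

Pass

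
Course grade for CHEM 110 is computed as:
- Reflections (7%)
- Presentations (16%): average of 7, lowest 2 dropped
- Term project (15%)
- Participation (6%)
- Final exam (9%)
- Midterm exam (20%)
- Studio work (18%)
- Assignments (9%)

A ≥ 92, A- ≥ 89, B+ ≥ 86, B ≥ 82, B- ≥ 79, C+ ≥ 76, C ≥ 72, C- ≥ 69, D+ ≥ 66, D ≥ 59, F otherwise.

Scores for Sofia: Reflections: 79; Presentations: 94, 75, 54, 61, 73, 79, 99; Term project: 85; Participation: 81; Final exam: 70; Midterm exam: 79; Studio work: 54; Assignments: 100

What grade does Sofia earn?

C+

Presentations: drop 54, 61 → average of remaining 5 = 420/5 = 84
Weighted total:
  Reflections 79 × 0.07 = 5.53
  Presentations 84 × 0.16 = 13.44
  Term project 85 × 0.15 = 12.75
  Participation 81 × 0.06 = 4.86
  Final exam 70 × 0.09 = 6.3
  Midterm exam 79 × 0.2 = 15.8
  Studio work 54 × 0.18 = 9.72
  Assignments 100 × 0.09 = 9
Sum = 77.4
77.4 is ≥ 76 and < 79 → C+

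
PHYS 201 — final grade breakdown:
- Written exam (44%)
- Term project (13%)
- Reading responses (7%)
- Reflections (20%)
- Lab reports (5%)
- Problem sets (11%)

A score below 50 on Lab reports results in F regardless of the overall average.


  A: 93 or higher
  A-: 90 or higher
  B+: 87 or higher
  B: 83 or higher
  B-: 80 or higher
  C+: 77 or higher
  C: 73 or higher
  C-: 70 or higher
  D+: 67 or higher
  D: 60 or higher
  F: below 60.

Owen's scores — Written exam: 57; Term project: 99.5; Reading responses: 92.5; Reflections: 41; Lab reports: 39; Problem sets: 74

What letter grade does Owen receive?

Lab reports score 39 < 50: minimum not met.
Weighted total:
  Written exam 57 × 0.44 = 25.08
  Term project 99.5 × 0.13 = 12.935
  Reading responses 92.5 × 0.07 = 6.475
  Reflections 41 × 0.2 = 8.2
  Lab reports 39 × 0.05 = 1.95
  Problem sets 74 × 0.11 = 8.14
Sum = 62.78
Because the Lab reports minimum was not met, the result is F.

F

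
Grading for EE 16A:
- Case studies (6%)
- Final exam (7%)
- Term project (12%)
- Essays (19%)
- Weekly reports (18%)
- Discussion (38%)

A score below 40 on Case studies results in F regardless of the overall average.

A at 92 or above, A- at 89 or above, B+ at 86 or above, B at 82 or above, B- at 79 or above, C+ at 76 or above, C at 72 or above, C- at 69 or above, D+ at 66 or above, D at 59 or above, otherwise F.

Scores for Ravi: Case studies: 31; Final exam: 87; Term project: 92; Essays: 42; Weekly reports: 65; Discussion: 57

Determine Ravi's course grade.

F

Case studies score 31 < 40: minimum not met.
Weighted total:
  Case studies 31 × 0.06 = 1.86
  Final exam 87 × 0.07 = 6.09
  Term project 92 × 0.12 = 11.04
  Essays 42 × 0.19 = 7.98
  Weekly reports 65 × 0.18 = 11.7
  Discussion 57 × 0.38 = 21.66
Sum = 60.33
Because the Case studies minimum was not met, the result is F.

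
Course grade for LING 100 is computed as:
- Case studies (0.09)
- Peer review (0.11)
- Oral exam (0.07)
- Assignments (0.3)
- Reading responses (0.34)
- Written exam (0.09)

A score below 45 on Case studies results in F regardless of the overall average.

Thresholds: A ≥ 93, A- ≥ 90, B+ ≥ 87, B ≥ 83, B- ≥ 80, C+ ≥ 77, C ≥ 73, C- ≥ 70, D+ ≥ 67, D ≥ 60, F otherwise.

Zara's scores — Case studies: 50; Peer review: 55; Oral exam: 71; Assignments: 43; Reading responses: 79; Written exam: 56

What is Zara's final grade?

Case studies score 50 ≥ 45: minimum met.
Weighted total:
  Case studies 50 × 0.09 = 4.5
  Peer review 55 × 0.11 = 6.05
  Oral exam 71 × 0.07 = 4.97
  Assignments 43 × 0.3 = 12.9
  Reading responses 79 × 0.34 = 26.86
  Written exam 56 × 0.09 = 5.04
Sum = 60.32
60.32 is ≥ 60 and < 67 → D

D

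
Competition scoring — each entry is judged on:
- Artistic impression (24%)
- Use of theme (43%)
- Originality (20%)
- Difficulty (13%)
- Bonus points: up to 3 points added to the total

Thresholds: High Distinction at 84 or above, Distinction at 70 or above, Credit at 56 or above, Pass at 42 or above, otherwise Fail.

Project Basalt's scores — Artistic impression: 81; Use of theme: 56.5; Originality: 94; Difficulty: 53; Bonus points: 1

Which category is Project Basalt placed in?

Weighted total:
  Artistic impression 81 × 0.24 = 19.44
  Use of theme 56.5 × 0.43 = 24.295
  Originality 94 × 0.2 = 18.8
  Difficulty 53 × 0.13 = 6.89
Sum = 69.425
Bonus points: 69.425 + 1 = 70.425
70.425 is ≥ 70 and < 84 → Distinction

Distinction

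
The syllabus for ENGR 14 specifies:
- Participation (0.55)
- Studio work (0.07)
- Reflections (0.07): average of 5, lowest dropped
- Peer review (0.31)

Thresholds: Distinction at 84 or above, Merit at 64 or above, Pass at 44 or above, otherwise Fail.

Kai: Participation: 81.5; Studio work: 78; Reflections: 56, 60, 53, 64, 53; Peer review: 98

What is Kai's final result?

Distinction

Reflections: drop 53 → average of remaining 4 = 233/4 = 58.25
Weighted total:
  Participation 81.5 × 0.55 = 44.825
  Studio work 78 × 0.07 = 5.46
  Reflections 58.25 × 0.07 = 4.0775
  Peer review 98 × 0.31 = 30.38
Sum = 84.7425
84.7425 ≥ 84 → Distinction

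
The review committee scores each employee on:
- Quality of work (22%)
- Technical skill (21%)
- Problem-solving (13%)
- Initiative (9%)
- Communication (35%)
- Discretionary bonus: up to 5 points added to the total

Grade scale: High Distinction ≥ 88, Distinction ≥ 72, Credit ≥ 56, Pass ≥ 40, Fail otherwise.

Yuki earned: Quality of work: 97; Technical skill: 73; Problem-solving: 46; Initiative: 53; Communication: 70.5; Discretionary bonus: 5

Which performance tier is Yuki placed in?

Distinction

Weighted total:
  Quality of work 97 × 0.22 = 21.34
  Technical skill 73 × 0.21 = 15.33
  Problem-solving 46 × 0.13 = 5.98
  Initiative 53 × 0.09 = 4.77
  Communication 70.5 × 0.35 = 24.675
Sum = 72.095
Discretionary bonus: 72.095 + 5 = 77.095
77.095 is ≥ 72 and < 88 → Distinction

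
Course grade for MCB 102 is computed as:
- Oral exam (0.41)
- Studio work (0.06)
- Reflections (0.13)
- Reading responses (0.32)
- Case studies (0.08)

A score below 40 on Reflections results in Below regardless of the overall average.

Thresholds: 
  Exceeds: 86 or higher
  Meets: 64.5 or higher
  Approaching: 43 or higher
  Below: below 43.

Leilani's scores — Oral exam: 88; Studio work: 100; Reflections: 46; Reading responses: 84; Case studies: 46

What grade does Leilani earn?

Meets

Reflections score 46 ≥ 40: minimum met.
Weighted total:
  Oral exam 88 × 0.41 = 36.08
  Studio work 100 × 0.06 = 6
  Reflections 46 × 0.13 = 5.98
  Reading responses 84 × 0.32 = 26.88
  Case studies 46 × 0.08 = 3.68
Sum = 78.62
78.62 is ≥ 64.5 and < 86 → Meets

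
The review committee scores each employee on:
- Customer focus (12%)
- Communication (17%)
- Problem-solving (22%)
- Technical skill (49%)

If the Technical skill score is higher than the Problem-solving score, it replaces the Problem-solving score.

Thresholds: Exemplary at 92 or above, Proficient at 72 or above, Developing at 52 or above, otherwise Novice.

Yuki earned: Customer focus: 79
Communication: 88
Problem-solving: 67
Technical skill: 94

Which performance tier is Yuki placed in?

Proficient

Technical skill (94) > Problem-solving (67), so Problem-solving counts as 94.
Weighted total:
  Customer focus 79 × 0.12 = 9.48
  Communication 88 × 0.17 = 14.96
  Problem-solving 94 × 0.22 = 20.68
  Technical skill 94 × 0.49 = 46.06
Sum = 91.18
91.18 is ≥ 72 and < 92 → Proficient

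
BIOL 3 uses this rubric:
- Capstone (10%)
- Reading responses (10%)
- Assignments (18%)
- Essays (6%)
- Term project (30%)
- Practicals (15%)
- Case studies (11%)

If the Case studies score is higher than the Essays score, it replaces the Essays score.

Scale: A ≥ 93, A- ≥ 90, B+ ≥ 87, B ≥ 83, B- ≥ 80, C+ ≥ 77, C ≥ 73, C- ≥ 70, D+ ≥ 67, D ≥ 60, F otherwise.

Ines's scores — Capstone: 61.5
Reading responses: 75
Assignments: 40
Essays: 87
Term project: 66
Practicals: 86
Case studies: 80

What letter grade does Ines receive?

Case studies (80) ≤ Essays (87), so Essays stays at 87.
Weighted total:
  Capstone 61.5 × 0.1 = 6.15
  Reading responses 75 × 0.1 = 7.5
  Assignments 40 × 0.18 = 7.2
  Essays 87 × 0.06 = 5.22
  Term project 66 × 0.3 = 19.8
  Practicals 86 × 0.15 = 12.9
  Case studies 80 × 0.11 = 8.8
Sum = 67.57
67.57 is ≥ 67 and < 70 → D+

D+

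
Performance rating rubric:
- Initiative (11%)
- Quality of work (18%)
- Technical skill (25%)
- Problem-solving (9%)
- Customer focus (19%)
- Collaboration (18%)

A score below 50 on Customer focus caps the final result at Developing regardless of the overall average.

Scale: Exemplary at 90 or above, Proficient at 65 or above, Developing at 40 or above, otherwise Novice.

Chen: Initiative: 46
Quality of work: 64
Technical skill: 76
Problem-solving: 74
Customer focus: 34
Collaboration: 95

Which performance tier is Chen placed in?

Developing

Customer focus score 34 < 50: minimum not met.
Weighted total:
  Initiative 46 × 0.11 = 5.06
  Quality of work 64 × 0.18 = 11.52
  Technical skill 76 × 0.25 = 19
  Problem-solving 74 × 0.09 = 6.66
  Customer focus 34 × 0.19 = 6.46
  Collaboration 95 × 0.18 = 17.1
Sum = 65.8
65.8 would be Proficient; cap at Developing applies → Developing.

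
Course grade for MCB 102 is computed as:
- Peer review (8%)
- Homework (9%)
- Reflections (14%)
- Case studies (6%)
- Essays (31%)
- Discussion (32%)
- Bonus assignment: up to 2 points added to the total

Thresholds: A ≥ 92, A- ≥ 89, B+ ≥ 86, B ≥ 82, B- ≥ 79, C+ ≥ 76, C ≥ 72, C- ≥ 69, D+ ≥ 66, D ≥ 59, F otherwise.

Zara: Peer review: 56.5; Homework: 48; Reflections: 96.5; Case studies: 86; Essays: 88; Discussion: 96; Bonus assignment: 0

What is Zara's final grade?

B

Weighted total:
  Peer review 56.5 × 0.08 = 4.52
  Homework 48 × 0.09 = 4.32
  Reflections 96.5 × 0.14 = 13.51
  Case studies 86 × 0.06 = 5.16
  Essays 88 × 0.31 = 27.28
  Discussion 96 × 0.32 = 30.72
Sum = 85.51
Bonus assignment: 85.51 + 0 = 85.51
85.51 is ≥ 82 and < 86 → B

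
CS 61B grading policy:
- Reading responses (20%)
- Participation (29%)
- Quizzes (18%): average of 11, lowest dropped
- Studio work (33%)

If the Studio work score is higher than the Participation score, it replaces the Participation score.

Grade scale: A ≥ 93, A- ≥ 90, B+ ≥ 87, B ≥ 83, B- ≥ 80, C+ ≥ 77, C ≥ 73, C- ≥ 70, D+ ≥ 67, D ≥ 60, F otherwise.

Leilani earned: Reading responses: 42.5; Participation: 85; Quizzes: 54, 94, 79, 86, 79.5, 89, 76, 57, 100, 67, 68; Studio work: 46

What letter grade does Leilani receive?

Quizzes: drop 54 → average of remaining 10 = 795.5/10 = 79.55
Studio work (46) ≤ Participation (85), so Participation stays at 85.
Weighted total:
  Reading responses 42.5 × 0.2 = 8.5
  Participation 85 × 0.29 = 24.65
  Quizzes 79.55 × 0.18 = 14.319
  Studio work 46 × 0.33 = 15.18
Sum = 62.649
62.649 is ≥ 60 and < 67 → D

D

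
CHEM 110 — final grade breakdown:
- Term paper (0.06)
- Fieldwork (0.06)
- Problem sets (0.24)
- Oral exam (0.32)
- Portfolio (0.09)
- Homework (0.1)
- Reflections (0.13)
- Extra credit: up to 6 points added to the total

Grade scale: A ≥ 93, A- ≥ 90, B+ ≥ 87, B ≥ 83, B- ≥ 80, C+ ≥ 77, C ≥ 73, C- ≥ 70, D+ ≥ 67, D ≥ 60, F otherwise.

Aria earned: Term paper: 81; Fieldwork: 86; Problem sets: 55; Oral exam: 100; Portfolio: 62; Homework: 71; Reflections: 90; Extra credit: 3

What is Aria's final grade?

B-

Weighted total:
  Term paper 81 × 0.06 = 4.86
  Fieldwork 86 × 0.06 = 5.16
  Problem sets 55 × 0.24 = 13.2
  Oral exam 100 × 0.32 = 32
  Portfolio 62 × 0.09 = 5.58
  Homework 71 × 0.1 = 7.1
  Reflections 90 × 0.13 = 11.7
Sum = 79.6
Extra credit: 79.6 + 3 = 82.6
82.6 is ≥ 80 and < 83 → B-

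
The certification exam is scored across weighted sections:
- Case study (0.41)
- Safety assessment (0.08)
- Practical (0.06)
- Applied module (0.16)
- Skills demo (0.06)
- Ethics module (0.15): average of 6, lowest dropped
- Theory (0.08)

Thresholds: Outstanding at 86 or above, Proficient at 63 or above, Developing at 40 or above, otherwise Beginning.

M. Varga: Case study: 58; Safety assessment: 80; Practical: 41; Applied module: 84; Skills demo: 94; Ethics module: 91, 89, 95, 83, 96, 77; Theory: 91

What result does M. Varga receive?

Proficient

Ethics module: drop 77 → average of remaining 5 = 454/5 = 90.8
Weighted total:
  Case study 58 × 0.41 = 23.78
  Safety assessment 80 × 0.08 = 6.4
  Practical 41 × 0.06 = 2.46
  Applied module 84 × 0.16 = 13.44
  Skills demo 94 × 0.06 = 5.64
  Ethics module 90.8 × 0.15 = 13.62
  Theory 91 × 0.08 = 7.28
Sum = 72.62
72.62 is ≥ 63 and < 86 → Proficient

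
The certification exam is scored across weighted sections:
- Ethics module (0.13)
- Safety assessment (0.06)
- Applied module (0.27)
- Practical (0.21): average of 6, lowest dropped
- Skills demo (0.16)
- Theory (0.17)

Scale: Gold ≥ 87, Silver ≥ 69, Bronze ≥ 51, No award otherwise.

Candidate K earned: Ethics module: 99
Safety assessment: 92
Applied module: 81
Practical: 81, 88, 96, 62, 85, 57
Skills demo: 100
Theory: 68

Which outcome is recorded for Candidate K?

Practical: drop 57 → average of remaining 5 = 412/5 = 82.4
Weighted total:
  Ethics module 99 × 0.13 = 12.87
  Safety assessment 92 × 0.06 = 5.52
  Applied module 81 × 0.27 = 21.87
  Practical 82.4 × 0.21 = 17.304
  Skills demo 100 × 0.16 = 16
  Theory 68 × 0.17 = 11.56
Sum = 85.124
85.124 is ≥ 69 and < 87 → Silver

Silver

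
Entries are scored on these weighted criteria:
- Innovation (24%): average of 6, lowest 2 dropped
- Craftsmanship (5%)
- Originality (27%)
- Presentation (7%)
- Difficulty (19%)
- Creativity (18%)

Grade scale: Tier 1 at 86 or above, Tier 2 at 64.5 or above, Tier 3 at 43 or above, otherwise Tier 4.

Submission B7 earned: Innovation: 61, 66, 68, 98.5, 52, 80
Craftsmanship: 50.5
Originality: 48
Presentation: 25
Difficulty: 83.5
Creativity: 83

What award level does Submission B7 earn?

Tier 2

Innovation: drop 52, 61 → average of remaining 4 = 312.5/4 = 78.125
Weighted total:
  Innovation 78.125 × 0.24 = 18.75
  Craftsmanship 50.5 × 0.05 = 2.525
  Originality 48 × 0.27 = 12.96
  Presentation 25 × 0.07 = 1.75
  Difficulty 83.5 × 0.19 = 15.865
  Creativity 83 × 0.18 = 14.94
Sum = 66.79
66.79 is ≥ 64.5 and < 86 → Tier 2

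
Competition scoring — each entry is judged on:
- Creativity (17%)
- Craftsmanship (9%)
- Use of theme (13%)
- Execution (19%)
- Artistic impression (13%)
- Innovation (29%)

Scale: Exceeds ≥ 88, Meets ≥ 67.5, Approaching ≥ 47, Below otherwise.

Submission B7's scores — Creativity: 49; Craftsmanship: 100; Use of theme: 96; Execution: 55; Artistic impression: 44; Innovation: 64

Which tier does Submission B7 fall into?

Approaching

Weighted total:
  Creativity 49 × 0.17 = 8.33
  Craftsmanship 100 × 0.09 = 9
  Use of theme 96 × 0.13 = 12.48
  Execution 55 × 0.19 = 10.45
  Artistic impression 44 × 0.13 = 5.72
  Innovation 64 × 0.29 = 18.56
Sum = 64.54
64.54 is ≥ 47 and < 67.5 → Approaching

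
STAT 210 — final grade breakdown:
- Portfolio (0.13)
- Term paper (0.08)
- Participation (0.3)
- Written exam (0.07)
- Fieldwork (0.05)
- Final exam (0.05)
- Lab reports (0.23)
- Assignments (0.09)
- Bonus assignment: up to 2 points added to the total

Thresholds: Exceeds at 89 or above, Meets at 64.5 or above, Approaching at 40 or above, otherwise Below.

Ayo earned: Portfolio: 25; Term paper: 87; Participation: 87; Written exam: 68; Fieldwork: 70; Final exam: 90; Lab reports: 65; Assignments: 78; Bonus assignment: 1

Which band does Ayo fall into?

Meets

Weighted total:
  Portfolio 25 × 0.13 = 3.25
  Term paper 87 × 0.08 = 6.96
  Participation 87 × 0.3 = 26.1
  Written exam 68 × 0.07 = 4.76
  Fieldwork 70 × 0.05 = 3.5
  Final exam 90 × 0.05 = 4.5
  Lab reports 65 × 0.23 = 14.95
  Assignments 78 × 0.09 = 7.02
Sum = 71.04
Bonus assignment: 71.04 + 1 = 72.04
72.04 is ≥ 64.5 and < 89 → Meets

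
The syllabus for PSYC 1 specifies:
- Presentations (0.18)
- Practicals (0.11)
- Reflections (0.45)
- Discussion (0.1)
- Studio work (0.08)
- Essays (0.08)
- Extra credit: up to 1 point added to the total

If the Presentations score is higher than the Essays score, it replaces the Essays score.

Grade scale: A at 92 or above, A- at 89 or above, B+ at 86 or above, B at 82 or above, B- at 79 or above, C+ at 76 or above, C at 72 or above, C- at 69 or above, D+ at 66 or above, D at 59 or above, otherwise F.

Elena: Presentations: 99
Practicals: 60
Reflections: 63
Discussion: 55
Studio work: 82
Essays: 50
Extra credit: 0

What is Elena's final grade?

Presentations (99) > Essays (50), so Essays counts as 99.
Weighted total:
  Presentations 99 × 0.18 = 17.82
  Practicals 60 × 0.11 = 6.6
  Reflections 63 × 0.45 = 28.35
  Discussion 55 × 0.1 = 5.5
  Studio work 82 × 0.08 = 6.56
  Essays 99 × 0.08 = 7.92
Sum = 72.75
Extra credit: 72.75 + 0 = 72.75
72.75 is ≥ 72 and < 76 → C

C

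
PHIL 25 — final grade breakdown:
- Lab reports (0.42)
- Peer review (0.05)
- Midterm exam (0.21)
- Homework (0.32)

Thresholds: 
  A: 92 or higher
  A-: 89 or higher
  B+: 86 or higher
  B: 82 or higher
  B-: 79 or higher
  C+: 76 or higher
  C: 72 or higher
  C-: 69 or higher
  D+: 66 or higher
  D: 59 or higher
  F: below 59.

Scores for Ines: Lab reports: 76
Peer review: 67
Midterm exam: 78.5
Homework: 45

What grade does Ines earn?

D+

Weighted total:
  Lab reports 76 × 0.42 = 31.92
  Peer review 67 × 0.05 = 3.35
  Midterm exam 78.5 × 0.21 = 16.485
  Homework 45 × 0.32 = 14.4
Sum = 66.155
66.155 is ≥ 66 and < 69 → D+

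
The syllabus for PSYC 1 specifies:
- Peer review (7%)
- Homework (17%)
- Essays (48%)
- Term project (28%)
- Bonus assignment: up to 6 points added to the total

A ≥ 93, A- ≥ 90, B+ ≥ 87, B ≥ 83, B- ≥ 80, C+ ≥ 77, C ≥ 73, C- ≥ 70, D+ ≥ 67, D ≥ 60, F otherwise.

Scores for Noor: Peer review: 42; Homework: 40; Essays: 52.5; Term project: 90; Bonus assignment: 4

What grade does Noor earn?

D

Weighted total:
  Peer review 42 × 0.07 = 2.94
  Homework 40 × 0.17 = 6.8
  Essays 52.5 × 0.48 = 25.2
  Term project 90 × 0.28 = 25.2
Sum = 60.14
Bonus assignment: 60.14 + 4 = 64.14
64.14 is ≥ 60 and < 67 → D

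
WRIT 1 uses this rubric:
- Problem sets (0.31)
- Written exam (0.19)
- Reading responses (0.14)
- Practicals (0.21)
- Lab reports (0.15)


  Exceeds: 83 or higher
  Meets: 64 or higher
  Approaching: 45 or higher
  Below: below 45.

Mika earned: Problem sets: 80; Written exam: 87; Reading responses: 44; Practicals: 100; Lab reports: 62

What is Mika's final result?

Meets

Weighted total:
  Problem sets 80 × 0.31 = 24.8
  Written exam 87 × 0.19 = 16.53
  Reading responses 44 × 0.14 = 6.16
  Practicals 100 × 0.21 = 21
  Lab reports 62 × 0.15 = 9.3
Sum = 77.79
77.79 is ≥ 64 and < 83 → Meets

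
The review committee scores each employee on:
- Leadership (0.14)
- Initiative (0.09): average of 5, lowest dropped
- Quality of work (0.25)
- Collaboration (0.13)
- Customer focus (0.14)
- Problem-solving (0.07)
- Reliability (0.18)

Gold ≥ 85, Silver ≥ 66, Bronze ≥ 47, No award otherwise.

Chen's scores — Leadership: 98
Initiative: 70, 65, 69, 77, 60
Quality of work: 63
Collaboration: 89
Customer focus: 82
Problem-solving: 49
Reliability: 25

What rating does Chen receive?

Silver

Initiative: drop 60 → average of remaining 4 = 281/4 = 70.25
Weighted total:
  Leadership 98 × 0.14 = 13.72
  Initiative 70.25 × 0.09 = 6.3225
  Quality of work 63 × 0.25 = 15.75
  Collaboration 89 × 0.13 = 11.57
  Customer focus 82 × 0.14 = 11.48
  Problem-solving 49 × 0.07 = 3.43
  Reliability 25 × 0.18 = 4.5
Sum = 66.7725
66.7725 is ≥ 66 and < 85 → Silver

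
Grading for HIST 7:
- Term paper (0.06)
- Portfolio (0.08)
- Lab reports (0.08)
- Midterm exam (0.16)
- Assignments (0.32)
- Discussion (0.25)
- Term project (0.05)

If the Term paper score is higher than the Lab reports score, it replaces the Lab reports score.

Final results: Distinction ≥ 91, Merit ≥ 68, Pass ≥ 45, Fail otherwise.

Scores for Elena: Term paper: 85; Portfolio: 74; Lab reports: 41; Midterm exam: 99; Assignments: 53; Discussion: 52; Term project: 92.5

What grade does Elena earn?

Merit

Term paper (85) > Lab reports (41), so Lab reports counts as 85.
Weighted total:
  Term paper 85 × 0.06 = 5.1
  Portfolio 74 × 0.08 = 5.92
  Lab reports 85 × 0.08 = 6.8
  Midterm exam 99 × 0.16 = 15.84
  Assignments 53 × 0.32 = 16.96
  Discussion 52 × 0.25 = 13
  Term project 92.5 × 0.05 = 4.625
Sum = 68.245
68.245 is ≥ 68 and < 91 → Merit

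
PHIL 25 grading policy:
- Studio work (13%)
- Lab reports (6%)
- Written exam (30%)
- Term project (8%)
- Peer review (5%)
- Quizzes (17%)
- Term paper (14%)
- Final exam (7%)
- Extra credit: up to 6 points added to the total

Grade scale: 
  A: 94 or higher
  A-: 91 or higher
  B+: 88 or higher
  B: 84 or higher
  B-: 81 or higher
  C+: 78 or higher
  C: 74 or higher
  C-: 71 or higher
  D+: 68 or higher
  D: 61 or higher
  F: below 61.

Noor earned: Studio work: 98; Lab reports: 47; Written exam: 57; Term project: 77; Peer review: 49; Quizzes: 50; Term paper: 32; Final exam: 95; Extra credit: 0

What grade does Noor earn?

Weighted total:
  Studio work 98 × 0.13 = 12.74
  Lab reports 47 × 0.06 = 2.82
  Written exam 57 × 0.3 = 17.1
  Term project 77 × 0.08 = 6.16
  Peer review 49 × 0.05 = 2.45
  Quizzes 50 × 0.17 = 8.5
  Term paper 32 × 0.14 = 4.48
  Final exam 95 × 0.07 = 6.65
Sum = 60.9
Extra credit: 60.9 + 0 = 60.9
60.9 < 61 → F

F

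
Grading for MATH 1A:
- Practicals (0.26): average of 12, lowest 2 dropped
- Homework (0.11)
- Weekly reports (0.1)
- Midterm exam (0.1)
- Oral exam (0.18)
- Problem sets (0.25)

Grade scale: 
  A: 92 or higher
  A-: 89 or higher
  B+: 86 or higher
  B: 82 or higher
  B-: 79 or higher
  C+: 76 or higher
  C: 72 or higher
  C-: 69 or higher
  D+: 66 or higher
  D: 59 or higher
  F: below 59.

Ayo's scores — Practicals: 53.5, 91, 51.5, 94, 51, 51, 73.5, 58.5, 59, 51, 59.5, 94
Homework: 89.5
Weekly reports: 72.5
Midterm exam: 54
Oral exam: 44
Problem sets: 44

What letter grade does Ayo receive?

Practicals: drop 51, 51 → average of remaining 10 = 685.5/10 = 68.55
Weighted total:
  Practicals 68.55 × 0.26 = 17.823
  Homework 89.5 × 0.11 = 9.845
  Weekly reports 72.5 × 0.1 = 7.25
  Midterm exam 54 × 0.1 = 5.4
  Oral exam 44 × 0.18 = 7.92
  Problem sets 44 × 0.25 = 11
Sum = 59.238
59.238 is ≥ 59 and < 66 → D

D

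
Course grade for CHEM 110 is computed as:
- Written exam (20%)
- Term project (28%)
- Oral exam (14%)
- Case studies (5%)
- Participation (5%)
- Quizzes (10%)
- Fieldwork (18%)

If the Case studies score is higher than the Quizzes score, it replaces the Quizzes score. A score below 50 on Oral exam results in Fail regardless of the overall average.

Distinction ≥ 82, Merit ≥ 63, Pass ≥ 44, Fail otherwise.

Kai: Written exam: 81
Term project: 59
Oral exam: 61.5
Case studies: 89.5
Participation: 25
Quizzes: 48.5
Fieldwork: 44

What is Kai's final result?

Case studies (89.5) > Quizzes (48.5), so Quizzes counts as 89.5.
Oral exam score 61.5 ≥ 50: minimum met.
Weighted total:
  Written exam 81 × 0.2 = 16.2
  Term project 59 × 0.28 = 16.52
  Oral exam 61.5 × 0.14 = 8.61
  Case studies 89.5 × 0.05 = 4.475
  Participation 25 × 0.05 = 1.25
  Quizzes 89.5 × 0.1 = 8.95
  Fieldwork 44 × 0.18 = 7.92
Sum = 63.925
63.925 is ≥ 63 and < 82 → Merit

Merit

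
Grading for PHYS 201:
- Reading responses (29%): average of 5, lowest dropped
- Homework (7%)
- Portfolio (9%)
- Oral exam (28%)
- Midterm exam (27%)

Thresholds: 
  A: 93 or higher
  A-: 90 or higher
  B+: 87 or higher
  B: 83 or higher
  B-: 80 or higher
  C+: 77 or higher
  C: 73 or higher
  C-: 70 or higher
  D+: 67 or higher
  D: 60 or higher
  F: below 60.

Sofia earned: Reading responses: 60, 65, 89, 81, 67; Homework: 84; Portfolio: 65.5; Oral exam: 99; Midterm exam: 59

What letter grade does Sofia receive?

Reading responses: drop 60 → average of remaining 4 = 302/4 = 75.5
Weighted total:
  Reading responses 75.5 × 0.29 = 21.895
  Homework 84 × 0.07 = 5.88
  Portfolio 65.5 × 0.09 = 5.895
  Oral exam 99 × 0.28 = 27.72
  Midterm exam 59 × 0.27 = 15.93
Sum = 77.32
77.32 is ≥ 77 and < 80 → C+

C+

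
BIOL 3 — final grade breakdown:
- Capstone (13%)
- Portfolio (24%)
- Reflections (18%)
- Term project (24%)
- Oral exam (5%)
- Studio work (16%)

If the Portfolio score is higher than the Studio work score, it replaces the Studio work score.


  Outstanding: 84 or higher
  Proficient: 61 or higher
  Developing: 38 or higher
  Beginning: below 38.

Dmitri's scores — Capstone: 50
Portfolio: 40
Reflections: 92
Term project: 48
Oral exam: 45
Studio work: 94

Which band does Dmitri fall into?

Proficient

Portfolio (40) ≤ Studio work (94), so Studio work stays at 94.
Weighted total:
  Capstone 50 × 0.13 = 6.5
  Portfolio 40 × 0.24 = 9.6
  Reflections 92 × 0.18 = 16.56
  Term project 48 × 0.24 = 11.52
  Oral exam 45 × 0.05 = 2.25
  Studio work 94 × 0.16 = 15.04
Sum = 61.47
61.47 is ≥ 61 and < 84 → Proficient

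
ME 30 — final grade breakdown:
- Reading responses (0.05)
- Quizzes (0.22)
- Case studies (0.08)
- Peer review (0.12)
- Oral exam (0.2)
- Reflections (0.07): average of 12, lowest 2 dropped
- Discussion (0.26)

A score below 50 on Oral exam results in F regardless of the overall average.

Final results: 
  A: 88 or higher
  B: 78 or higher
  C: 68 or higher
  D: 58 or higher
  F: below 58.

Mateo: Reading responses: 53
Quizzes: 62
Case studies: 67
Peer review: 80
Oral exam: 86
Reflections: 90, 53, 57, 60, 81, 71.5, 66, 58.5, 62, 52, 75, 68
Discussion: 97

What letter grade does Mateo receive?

Reflections: drop 52, 53 → average of remaining 10 = 689/10 = 68.9
Oral exam score 86 ≥ 50: minimum met.
Weighted total:
  Reading responses 53 × 0.05 = 2.65
  Quizzes 62 × 0.22 = 13.64
  Case studies 67 × 0.08 = 5.36
  Peer review 80 × 0.12 = 9.6
  Oral exam 86 × 0.2 = 17.2
  Reflections 68.9 × 0.07 = 4.823
  Discussion 97 × 0.26 = 25.22
Sum = 78.493
78.493 is ≥ 78 and < 88 → B

B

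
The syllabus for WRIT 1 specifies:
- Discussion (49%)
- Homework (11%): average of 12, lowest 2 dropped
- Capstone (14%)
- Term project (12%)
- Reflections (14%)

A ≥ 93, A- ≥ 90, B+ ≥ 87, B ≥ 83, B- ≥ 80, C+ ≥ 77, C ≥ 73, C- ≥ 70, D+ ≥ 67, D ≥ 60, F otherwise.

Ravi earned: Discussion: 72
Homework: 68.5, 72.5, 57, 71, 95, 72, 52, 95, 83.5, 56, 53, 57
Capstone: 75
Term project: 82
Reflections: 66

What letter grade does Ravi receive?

Homework: drop 52, 53 → average of remaining 10 = 727.5/10 = 72.75
Weighted total:
  Discussion 72 × 0.49 = 35.28
  Homework 72.75 × 0.11 = 8.0025
  Capstone 75 × 0.14 = 10.5
  Term project 82 × 0.12 = 9.84
  Reflections 66 × 0.14 = 9.24
Sum = 72.8625
72.8625 is ≥ 70 and < 73 → C-

C-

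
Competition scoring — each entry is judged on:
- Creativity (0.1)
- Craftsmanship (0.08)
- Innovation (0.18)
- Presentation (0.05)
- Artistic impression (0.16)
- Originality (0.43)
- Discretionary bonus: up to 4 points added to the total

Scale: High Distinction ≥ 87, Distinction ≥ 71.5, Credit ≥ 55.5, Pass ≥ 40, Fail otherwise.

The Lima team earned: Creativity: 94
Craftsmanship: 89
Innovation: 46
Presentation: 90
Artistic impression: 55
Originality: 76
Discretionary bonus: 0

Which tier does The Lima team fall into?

Credit

Weighted total:
  Creativity 94 × 0.1 = 9.4
  Craftsmanship 89 × 0.08 = 7.12
  Innovation 46 × 0.18 = 8.28
  Presentation 90 × 0.05 = 4.5
  Artistic impression 55 × 0.16 = 8.8
  Originality 76 × 0.43 = 32.68
Sum = 70.78
Discretionary bonus: 70.78 + 0 = 70.78
70.78 is ≥ 55.5 and < 71.5 → Credit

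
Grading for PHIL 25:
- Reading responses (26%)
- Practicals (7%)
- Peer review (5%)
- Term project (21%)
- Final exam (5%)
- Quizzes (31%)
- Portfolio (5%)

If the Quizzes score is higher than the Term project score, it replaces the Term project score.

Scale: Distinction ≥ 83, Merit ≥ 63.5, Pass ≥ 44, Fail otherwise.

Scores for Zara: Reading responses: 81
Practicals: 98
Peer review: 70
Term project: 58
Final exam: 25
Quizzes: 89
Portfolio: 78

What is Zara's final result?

Merit

Quizzes (89) > Term project (58), so Term project counts as 89.
Weighted total:
  Reading responses 81 × 0.26 = 21.06
  Practicals 98 × 0.07 = 6.86
  Peer review 70 × 0.05 = 3.5
  Term project 89 × 0.21 = 18.69
  Final exam 25 × 0.05 = 1.25
  Quizzes 89 × 0.31 = 27.59
  Portfolio 78 × 0.05 = 3.9
Sum = 82.85
82.85 is ≥ 63.5 and < 83 → Merit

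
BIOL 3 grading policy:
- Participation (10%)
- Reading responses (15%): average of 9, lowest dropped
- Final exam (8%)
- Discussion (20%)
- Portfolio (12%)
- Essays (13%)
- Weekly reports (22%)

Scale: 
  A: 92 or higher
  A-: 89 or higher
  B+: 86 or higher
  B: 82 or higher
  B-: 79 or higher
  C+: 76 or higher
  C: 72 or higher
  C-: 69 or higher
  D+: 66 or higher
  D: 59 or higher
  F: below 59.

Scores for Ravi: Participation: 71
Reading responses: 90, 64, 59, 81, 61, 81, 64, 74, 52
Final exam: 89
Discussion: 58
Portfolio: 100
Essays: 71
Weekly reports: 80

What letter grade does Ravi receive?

Reading responses: drop 52 → average of remaining 8 = 574/8 = 71.75
Weighted total:
  Participation 71 × 0.1 = 7.1
  Reading responses 71.75 × 0.15 = 10.7625
  Final exam 89 × 0.08 = 7.12
  Discussion 58 × 0.2 = 11.6
  Portfolio 100 × 0.12 = 12
  Essays 71 × 0.13 = 9.23
  Weekly reports 80 × 0.22 = 17.6
Sum = 75.4125
75.4125 is ≥ 72 and < 76 → C

C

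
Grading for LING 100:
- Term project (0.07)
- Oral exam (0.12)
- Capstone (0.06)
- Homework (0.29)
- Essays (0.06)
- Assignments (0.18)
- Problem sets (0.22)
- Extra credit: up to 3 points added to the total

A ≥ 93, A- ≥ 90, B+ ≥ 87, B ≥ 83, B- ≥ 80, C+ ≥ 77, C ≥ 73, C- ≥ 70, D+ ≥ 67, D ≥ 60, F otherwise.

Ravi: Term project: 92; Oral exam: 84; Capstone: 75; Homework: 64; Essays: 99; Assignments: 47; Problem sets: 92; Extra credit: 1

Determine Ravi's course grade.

C

Weighted total:
  Term project 92 × 0.07 = 6.44
  Oral exam 84 × 0.12 = 10.08
  Capstone 75 × 0.06 = 4.5
  Homework 64 × 0.29 = 18.56
  Essays 99 × 0.06 = 5.94
  Assignments 47 × 0.18 = 8.46
  Problem sets 92 × 0.22 = 20.24
Sum = 74.22
Extra credit: 74.22 + 1 = 75.22
75.22 is ≥ 73 and < 77 → C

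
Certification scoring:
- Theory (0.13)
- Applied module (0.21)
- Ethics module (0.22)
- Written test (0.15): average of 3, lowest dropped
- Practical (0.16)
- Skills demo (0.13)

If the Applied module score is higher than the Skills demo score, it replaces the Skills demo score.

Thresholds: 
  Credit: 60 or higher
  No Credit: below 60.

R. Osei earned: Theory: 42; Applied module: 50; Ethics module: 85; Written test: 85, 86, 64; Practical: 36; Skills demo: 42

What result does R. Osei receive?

No Credit

Written test: drop 64 → average of remaining 2 = 171/2 = 85.5
Applied module (50) > Skills demo (42), so Skills demo counts as 50.
Weighted total:
  Theory 42 × 0.13 = 5.46
  Applied module 50 × 0.21 = 10.5
  Ethics module 85 × 0.22 = 18.7
  Written test 85.5 × 0.15 = 12.825
  Practical 36 × 0.16 = 5.76
  Skills demo 50 × 0.13 = 6.5
Sum = 59.745
59.745 < 60 → No Credit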